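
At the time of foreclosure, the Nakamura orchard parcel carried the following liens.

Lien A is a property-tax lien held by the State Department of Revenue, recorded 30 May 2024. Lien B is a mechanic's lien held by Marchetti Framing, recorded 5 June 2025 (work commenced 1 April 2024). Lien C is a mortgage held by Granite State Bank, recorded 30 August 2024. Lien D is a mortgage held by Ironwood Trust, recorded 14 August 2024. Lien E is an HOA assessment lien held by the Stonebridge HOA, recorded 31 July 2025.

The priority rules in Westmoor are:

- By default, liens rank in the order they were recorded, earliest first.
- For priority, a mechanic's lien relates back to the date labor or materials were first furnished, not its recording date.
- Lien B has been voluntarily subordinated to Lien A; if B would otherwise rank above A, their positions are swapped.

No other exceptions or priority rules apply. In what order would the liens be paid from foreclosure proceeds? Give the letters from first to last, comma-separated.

A, B, D, C, E

Effective dates after the stated exceptions: B relates back to 1 April 2024 (work commenced).
Sorted by effective date: B (1 April 2024), A (30 May 2024), D (14 August 2024), C (30 August 2024), E (31 July 2025).
B is senior to A before the subordination, so the two trade places.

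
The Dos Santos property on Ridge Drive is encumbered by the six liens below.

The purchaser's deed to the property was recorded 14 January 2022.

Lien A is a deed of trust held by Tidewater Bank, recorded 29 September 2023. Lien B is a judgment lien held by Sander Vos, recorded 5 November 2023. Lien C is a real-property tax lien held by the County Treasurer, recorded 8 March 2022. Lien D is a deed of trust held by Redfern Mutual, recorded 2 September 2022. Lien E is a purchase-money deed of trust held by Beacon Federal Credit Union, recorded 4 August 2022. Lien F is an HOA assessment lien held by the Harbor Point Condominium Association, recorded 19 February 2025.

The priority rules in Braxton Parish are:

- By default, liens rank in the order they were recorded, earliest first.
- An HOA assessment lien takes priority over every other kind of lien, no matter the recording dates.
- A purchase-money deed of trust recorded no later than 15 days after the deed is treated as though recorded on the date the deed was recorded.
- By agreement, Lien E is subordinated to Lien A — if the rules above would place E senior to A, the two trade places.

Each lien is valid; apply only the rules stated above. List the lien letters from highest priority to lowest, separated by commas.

F, C, A, D, E, B

Effective dates: E was recorded 202 days after the deed — beyond 15 days — so no relation-back applies.
F is an HOA assessment lien and takes priority over every other lien.
Remaining liens by effective date: C (8 March 2022), E (4 August 2022), D (2 September 2022), A (29 September 2023), B (5 November 2023).
The subordination applies — E was senior to A — so E and A swap.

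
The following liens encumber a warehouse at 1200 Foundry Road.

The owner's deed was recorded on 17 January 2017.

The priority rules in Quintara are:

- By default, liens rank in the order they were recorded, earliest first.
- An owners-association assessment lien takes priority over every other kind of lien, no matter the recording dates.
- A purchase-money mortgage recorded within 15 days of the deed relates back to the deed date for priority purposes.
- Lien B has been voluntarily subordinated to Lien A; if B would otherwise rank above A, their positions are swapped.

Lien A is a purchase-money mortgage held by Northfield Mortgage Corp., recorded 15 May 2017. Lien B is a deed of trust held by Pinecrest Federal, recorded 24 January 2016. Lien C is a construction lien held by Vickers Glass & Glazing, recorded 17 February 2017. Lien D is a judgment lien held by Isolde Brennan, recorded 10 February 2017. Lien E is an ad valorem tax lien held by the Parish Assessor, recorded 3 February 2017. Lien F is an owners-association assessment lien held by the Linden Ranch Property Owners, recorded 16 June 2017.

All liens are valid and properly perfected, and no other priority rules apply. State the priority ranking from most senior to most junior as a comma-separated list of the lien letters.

F, A, E, D, C, B

Effective dates after the stated exceptions: A was recorded 118 days after the deed — beyond 15 days — so no relation-back applies.
F is an owners-association assessment lien and takes priority over every other lien.
Remaining liens by effective date: B (24 January 2016), E (3 February 2017), D (10 February 2017), C (17 February 2017), A (15 May 2017).
B would otherwise be senior to A, so under the subordination agreement B and A exchange positions.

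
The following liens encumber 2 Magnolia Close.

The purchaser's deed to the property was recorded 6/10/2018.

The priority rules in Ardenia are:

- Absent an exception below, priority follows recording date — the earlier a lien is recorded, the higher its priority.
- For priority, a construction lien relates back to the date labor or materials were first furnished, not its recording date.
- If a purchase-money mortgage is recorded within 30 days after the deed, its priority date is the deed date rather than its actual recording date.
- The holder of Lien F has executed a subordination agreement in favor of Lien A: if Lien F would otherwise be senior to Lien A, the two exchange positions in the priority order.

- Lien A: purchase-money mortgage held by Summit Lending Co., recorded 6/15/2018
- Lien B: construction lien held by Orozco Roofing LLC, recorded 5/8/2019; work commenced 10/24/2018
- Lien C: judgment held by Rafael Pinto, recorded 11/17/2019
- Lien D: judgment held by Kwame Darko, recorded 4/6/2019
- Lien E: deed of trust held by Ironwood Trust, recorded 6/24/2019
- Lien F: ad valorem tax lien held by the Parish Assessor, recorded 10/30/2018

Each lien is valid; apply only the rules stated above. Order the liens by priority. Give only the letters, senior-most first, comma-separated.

A, B, F, D, E, C

Adjusting effective dates: A was recorded within the 30-day window, so its effective date is the deed date 6/10/2018; B is treated as recorded 10/24/2018, the work-commencement date.
By effective date, earliest first: A (6/10/2018), B (10/24/2018), F (10/30/2018), D (4/6/2019), E (6/24/2019), C (11/17/2019).
F already ranks below A; the subordination has no effect.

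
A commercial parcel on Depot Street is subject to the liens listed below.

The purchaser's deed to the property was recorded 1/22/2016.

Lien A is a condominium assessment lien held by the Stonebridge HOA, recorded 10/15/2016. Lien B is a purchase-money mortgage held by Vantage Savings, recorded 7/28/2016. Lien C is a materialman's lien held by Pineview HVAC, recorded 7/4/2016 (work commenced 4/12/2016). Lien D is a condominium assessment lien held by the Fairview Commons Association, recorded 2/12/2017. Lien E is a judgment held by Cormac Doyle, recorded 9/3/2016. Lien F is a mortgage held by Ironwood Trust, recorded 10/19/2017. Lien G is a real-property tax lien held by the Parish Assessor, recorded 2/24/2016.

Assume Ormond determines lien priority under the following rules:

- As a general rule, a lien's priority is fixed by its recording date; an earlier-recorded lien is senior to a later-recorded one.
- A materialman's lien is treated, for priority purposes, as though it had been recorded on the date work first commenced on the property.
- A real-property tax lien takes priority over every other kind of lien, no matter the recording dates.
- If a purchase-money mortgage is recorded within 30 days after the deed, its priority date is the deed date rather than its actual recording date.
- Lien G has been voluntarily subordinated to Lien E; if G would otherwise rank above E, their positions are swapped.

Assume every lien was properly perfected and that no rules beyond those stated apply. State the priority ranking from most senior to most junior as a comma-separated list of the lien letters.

E, C, B, G, A, D, F

Adjusting effective dates: B was recorded 188 days after the deed — beyond 30 days — so no relation-back applies; C's effective date is 4/12/2016, when work began.
As a real-property tax lien, G is senior to every other lien.
Ordering the rest by effective date: C (4/12/2016), B (7/28/2016), E (9/3/2016), A (10/15/2016), D (2/12/2017), F (10/19/2017).
The subordination applies — G was senior to E — so G and E swap.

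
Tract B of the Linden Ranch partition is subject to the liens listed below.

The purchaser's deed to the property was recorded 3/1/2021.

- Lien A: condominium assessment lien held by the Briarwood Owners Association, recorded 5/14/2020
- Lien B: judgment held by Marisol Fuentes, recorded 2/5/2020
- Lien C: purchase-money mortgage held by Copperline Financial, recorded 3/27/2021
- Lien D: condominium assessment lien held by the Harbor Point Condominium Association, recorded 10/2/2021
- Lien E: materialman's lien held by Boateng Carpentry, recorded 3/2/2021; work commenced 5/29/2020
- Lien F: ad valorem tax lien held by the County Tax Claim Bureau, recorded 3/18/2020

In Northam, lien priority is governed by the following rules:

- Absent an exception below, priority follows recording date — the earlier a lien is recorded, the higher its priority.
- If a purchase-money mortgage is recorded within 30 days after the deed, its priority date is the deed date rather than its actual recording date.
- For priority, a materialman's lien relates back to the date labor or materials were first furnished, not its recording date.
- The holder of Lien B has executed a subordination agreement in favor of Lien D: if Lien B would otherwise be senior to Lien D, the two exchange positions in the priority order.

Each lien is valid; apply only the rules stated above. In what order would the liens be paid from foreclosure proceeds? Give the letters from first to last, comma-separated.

D, F, A, E, C, B

Effective dates: C was recorded within the 30-day window, so its effective date is the deed date 3/1/2021; E's effective date is 5/29/2020, when work began.
By effective date: B (2/5/2020), F (3/18/2020), A (5/14/2020), E (5/29/2020), C (3/1/2021), D (10/2/2021).
Because B would otherwise rank above D, the subordination swaps them.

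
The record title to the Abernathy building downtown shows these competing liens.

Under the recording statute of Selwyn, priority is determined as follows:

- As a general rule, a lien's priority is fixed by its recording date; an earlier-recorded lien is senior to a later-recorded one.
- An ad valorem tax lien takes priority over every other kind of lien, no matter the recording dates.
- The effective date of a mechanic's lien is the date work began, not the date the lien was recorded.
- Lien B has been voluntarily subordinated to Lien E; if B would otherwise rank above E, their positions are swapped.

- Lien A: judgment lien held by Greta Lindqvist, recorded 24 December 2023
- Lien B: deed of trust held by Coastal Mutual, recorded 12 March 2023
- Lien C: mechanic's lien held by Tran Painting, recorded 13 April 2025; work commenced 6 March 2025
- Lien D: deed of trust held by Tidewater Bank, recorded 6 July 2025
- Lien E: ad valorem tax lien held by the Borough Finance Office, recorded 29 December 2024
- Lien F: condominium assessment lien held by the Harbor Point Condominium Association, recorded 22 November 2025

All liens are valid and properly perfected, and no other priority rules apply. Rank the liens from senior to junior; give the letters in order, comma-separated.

E, B, A, C, D, F

Effective dates: C's effective date is 6 March 2025, when work began.
As an ad valorem tax lien, E is senior to every other lien.
Among the remaining liens, by effective date: B (12 March 2023), A (24 December 2023), C (6 March 2025), D (6 July 2025), F (22 November 2025).
Since B is not senior to E, the subordination leaves the order unchanged.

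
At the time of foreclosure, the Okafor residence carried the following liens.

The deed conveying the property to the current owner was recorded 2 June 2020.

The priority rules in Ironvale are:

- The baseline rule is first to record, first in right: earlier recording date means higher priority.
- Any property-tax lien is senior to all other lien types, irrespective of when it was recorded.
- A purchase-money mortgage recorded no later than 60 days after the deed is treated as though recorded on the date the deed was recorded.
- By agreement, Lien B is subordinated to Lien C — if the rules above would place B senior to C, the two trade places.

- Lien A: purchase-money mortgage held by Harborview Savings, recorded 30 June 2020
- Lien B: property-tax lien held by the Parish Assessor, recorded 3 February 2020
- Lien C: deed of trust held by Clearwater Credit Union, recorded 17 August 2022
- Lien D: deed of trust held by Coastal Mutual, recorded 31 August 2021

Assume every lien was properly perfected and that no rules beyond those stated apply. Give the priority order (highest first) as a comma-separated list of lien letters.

Adjusting effective dates: A was recorded within the 60-day window, so its effective date is the deed date 2 June 2020.
B, as a property-tax lien, has superpriority and ranks first.
The other liens, earliest effective date first: A (2 June 2020), D (31 August 2021), C (17 August 2022).
B is senior to C before the subordination, so the two trade places.

C, A, D, B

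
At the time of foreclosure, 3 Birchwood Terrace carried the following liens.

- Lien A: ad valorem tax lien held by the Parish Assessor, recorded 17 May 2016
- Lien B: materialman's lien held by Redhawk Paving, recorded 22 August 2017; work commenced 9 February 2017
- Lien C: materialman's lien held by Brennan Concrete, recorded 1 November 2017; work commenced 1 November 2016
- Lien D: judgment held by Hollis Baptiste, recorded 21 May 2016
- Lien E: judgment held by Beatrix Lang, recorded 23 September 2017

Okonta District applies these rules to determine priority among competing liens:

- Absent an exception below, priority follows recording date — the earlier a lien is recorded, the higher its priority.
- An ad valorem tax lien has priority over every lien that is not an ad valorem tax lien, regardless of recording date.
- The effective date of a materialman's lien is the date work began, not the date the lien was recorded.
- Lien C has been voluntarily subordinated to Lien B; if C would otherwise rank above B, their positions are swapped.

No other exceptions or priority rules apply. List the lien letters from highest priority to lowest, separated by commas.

Effective dates: B is treated as recorded 9 February 2017, the work-commencement date; C relates back to 1 November 2016 (work commenced).
A is an ad valorem tax lien, so it outranks all other liens regardless of date.
Ordering the rest by effective date: D (21 May 2016), C (1 November 2016), B (9 February 2017), E (23 September 2017).
C is senior to B before the subordination, so the two trade places.

A, D, B, C, E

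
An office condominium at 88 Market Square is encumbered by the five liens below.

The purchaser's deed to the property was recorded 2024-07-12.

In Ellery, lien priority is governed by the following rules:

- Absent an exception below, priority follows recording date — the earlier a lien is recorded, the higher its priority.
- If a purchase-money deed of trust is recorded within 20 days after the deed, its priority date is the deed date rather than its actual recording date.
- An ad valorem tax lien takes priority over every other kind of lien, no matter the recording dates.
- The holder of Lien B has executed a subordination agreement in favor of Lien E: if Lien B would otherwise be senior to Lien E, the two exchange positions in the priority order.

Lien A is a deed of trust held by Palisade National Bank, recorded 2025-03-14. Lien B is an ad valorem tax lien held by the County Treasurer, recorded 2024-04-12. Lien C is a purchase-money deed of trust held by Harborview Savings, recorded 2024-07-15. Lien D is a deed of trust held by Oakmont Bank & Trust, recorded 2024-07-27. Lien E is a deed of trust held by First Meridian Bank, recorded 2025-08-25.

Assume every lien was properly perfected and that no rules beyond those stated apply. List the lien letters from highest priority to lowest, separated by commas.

Effective dates: C relates back to the deed date 2024-07-12.
As an ad valorem tax lien, B is senior to every other lien.
Ordering the rest by effective date: C (2024-07-12), D (2024-07-27), A (2025-03-14), E (2025-08-25).
B is senior to E before the subordination, so the two trade places.

E, C, D, A, B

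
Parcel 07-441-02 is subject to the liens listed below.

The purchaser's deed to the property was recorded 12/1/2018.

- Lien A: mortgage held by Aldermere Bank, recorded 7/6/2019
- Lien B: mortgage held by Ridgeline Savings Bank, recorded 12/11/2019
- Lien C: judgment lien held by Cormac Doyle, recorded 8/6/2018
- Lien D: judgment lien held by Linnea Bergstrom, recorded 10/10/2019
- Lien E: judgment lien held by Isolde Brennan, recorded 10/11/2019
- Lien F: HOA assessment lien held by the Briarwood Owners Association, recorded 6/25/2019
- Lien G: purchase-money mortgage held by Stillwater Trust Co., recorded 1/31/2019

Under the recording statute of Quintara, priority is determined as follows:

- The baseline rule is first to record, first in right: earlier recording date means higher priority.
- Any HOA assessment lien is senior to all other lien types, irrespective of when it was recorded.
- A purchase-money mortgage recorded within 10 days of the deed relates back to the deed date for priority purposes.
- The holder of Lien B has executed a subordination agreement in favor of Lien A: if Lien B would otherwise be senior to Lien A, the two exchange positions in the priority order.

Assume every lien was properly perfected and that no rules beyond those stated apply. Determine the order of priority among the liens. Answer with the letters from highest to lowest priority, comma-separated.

F, C, G, A, D, E, B

Adjusting effective dates: G was recorded 61 days after the deed, outside the 10-day window, so it keeps its recording date.
As an HOA assessment lien, F is senior to every other lien.
Ordering the rest by effective date: C (8/6/2018), G (1/31/2019), A (7/6/2019), D (10/10/2019), E (10/11/2019), B (12/11/2019).
B already ranks below A; the subordination has no effect.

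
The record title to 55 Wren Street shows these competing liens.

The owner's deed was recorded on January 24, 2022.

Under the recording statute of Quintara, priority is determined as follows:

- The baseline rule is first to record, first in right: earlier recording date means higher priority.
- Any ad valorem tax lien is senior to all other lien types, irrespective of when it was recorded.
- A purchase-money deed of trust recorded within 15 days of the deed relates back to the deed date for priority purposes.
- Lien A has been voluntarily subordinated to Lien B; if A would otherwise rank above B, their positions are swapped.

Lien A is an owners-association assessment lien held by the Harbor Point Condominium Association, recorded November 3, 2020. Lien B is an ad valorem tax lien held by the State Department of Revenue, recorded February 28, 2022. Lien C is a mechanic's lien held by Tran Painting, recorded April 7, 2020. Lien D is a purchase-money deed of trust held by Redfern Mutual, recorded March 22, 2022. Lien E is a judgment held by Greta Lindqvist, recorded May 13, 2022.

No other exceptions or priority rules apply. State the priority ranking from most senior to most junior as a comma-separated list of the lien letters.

B, C, A, D, E

Adjusting effective dates: D was recorded 57 days after the deed, outside the 15-day window, so it keeps its recording date.
B, as an ad valorem tax lien, has superpriority and ranks first.
Remaining liens by effective date: C (April 7, 2020), A (November 3, 2020), D (March 22, 2022), E (May 13, 2022).
A already ranks below B; the subordination has no effect.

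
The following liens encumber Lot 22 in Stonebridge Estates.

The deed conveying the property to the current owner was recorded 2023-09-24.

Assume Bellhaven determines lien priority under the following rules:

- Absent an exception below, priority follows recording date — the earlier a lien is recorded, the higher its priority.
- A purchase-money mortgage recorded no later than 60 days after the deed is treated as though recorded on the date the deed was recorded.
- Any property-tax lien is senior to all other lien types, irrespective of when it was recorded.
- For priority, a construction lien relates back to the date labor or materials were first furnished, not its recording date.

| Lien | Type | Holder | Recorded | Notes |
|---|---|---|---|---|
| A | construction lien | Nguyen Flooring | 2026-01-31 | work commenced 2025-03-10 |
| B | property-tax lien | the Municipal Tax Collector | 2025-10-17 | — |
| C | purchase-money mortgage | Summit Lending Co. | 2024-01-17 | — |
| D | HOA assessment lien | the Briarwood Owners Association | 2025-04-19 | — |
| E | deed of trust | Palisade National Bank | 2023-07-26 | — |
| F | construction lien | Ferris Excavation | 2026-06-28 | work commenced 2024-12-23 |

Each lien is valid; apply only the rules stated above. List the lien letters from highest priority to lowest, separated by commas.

B, E, C, F, A, D

First, effective dates: A is treated as recorded 2025-03-10, the work-commencement date; C was recorded 115 days after the deed, outside the 60-day window, so it keeps its recording date; F is treated as recorded 2024-12-23, the work-commencement date.
B, as a property-tax lien, has superpriority and ranks first.
Ordering the rest by effective date: E (2023-07-26), C (2024-01-17), F (2024-12-23), A (2025-03-10), D (2025-04-19).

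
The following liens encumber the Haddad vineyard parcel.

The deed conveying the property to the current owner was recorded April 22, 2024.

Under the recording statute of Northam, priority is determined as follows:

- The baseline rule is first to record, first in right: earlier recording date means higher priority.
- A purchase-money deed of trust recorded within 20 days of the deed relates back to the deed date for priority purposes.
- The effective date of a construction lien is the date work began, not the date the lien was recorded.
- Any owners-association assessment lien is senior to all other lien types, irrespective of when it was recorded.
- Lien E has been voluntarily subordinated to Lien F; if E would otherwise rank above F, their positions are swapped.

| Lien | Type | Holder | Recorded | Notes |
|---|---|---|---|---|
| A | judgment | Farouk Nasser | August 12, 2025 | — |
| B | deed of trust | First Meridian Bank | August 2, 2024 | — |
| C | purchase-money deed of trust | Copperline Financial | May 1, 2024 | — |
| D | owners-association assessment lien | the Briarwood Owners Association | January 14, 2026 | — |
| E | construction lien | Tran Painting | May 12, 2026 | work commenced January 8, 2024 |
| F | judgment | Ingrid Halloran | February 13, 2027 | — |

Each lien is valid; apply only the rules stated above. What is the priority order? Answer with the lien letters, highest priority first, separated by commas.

Effective dates: C's effective date is the deed date, April 22, 2024; E relates back to January 8, 2024 (work commenced).
D, as an owners-association assessment lien, has superpriority and ranks first.
Among the remaining liens, by effective date: E (January 8, 2024), C (April 22, 2024), B (August 2, 2024), A (August 12, 2025), F (February 13, 2027).
The subordination applies — E was senior to F — so E and F swap.

D, F, C, B, A, E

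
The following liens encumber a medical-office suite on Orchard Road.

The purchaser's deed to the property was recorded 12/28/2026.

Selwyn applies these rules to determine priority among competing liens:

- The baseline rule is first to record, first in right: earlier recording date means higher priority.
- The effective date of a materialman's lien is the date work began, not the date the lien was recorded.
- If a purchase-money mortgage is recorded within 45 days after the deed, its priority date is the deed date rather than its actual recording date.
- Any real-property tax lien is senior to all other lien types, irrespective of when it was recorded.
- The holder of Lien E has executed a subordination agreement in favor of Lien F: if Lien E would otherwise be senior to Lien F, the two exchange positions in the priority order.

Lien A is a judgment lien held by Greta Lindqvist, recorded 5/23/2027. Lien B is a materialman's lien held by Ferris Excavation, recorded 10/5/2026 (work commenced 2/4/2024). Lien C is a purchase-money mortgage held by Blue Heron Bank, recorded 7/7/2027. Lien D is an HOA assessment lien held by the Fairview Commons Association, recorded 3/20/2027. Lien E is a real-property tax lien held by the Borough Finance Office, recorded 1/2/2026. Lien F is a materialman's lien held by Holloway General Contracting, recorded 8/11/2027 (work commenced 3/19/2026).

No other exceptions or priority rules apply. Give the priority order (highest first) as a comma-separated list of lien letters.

F, B, E, D, A, C

Adjusting effective dates: B relates back to 2/4/2024 (work commenced); C was recorded 191 days after the deed — beyond 45 days — so no relation-back applies; F's effective date is 3/19/2026, when work began.
E is a real-property tax lien, so it outranks all other liens regardless of date.
Among the remaining liens, by effective date: B (2/4/2024), F (3/19/2026), D (3/20/2027), A (5/23/2027), C (7/7/2027).
The subordination applies — E was senior to F — so E and F swap.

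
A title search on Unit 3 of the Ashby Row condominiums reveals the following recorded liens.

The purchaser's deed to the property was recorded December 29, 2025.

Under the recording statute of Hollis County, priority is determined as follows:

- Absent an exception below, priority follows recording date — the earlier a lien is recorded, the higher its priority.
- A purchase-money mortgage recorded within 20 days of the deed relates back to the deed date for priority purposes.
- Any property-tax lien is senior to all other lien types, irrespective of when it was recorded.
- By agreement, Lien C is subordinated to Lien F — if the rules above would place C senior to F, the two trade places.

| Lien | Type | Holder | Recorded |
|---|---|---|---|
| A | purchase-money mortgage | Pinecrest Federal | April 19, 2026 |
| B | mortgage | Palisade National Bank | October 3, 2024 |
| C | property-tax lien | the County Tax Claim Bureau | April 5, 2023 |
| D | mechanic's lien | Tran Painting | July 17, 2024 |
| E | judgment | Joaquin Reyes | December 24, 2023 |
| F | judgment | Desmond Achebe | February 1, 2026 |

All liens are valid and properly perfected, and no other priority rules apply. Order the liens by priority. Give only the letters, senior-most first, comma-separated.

F, E, D, B, C, A

Adjusting effective dates: A was recorded 111 days after the deed, outside the 20-day window, so it keeps its recording date.
C is a property-tax lien, so it outranks all other liens regardless of date.
Remaining liens by effective date: E (December 24, 2023), D (July 17, 2024), B (October 3, 2024), F (February 1, 2026), A (April 19, 2026).
C is senior to F before the subordination, so the two trade places.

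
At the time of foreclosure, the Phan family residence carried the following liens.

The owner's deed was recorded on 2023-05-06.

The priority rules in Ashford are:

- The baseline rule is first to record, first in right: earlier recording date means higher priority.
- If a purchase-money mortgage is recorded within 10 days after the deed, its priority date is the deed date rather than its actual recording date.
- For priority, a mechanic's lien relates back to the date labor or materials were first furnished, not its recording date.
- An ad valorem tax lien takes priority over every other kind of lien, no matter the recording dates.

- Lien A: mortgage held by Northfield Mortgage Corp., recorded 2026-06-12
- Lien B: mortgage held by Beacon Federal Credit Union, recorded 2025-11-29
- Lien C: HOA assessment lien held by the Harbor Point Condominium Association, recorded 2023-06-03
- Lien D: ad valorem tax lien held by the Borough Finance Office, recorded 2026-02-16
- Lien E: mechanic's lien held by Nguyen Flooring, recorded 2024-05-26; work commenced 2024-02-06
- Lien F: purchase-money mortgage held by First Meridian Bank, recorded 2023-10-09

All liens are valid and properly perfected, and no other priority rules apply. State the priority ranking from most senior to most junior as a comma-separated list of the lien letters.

D, C, F, E, B, A

First, effective dates: E's effective date is 2024-02-06, when work began; F was recorded 156 days after the deed, outside the 10-day window, so it keeps its recording date.
D, as an ad valorem tax lien, has superpriority and ranks first.
Remaining liens by effective date: C (2023-06-03), F (2023-10-09), E (2024-02-06), B (2025-11-29), A (2026-06-12).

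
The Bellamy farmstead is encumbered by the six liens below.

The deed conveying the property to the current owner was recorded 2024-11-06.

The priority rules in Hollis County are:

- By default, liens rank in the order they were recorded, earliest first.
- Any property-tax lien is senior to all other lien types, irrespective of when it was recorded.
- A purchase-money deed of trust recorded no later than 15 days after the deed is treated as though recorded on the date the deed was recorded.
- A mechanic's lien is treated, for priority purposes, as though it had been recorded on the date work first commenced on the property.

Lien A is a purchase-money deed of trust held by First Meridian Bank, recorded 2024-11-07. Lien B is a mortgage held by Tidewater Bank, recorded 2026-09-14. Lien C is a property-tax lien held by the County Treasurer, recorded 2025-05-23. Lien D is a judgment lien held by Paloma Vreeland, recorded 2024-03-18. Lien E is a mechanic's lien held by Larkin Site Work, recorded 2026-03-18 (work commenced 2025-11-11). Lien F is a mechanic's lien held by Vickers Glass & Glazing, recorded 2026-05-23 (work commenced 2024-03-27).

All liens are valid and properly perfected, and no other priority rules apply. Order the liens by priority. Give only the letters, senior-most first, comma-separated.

Effective dates: A was recorded within the 15-day window, so its effective date is the deed date 2024-11-06; E is treated as recorded 2025-11-11, the work-commencement date; F relates back to 2024-03-27 (work commenced).
C, as a property-tax lien, has superpriority and ranks first.
Among the remaining liens, by effective date: D (2024-03-18), F (2024-03-27), A (2024-11-06), E (2025-11-11), B (2026-09-14).

C, D, F, A, E, B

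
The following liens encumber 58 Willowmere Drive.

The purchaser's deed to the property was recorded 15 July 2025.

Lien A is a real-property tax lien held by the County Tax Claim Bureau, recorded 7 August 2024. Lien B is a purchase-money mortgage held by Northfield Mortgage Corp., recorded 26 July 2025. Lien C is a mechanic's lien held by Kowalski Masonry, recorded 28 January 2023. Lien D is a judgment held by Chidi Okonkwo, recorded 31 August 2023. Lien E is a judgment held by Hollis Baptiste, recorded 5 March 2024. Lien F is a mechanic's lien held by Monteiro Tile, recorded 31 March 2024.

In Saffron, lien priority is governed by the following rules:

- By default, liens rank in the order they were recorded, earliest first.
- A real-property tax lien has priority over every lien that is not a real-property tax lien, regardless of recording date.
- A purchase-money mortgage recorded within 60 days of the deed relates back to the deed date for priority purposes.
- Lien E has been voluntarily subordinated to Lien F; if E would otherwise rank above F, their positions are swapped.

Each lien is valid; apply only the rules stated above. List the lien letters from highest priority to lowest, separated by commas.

Effective dates after the stated exceptions: B's effective date is the deed date, 15 July 2025.
A is a real-property tax lien, so it outranks all other liens regardless of date.
The other liens, earliest effective date first: C (28 January 2023), D (31 August 2023), E (5 March 2024), F (31 March 2024), B (15 July 2025).
The subordination applies — E was senior to F — so E and F swap.

A, C, D, F, E, B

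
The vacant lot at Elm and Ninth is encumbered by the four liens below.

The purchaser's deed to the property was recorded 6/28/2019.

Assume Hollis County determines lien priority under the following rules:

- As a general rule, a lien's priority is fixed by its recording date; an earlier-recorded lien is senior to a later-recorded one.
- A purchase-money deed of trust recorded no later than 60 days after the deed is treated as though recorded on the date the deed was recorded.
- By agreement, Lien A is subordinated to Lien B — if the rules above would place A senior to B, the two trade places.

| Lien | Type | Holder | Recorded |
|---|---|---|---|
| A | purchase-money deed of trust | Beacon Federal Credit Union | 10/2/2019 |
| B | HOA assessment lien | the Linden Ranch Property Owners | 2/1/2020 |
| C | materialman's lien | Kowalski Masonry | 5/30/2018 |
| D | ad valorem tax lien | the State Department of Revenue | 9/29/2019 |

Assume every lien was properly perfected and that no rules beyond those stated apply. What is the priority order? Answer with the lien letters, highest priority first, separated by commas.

Effective dates: A missed the 60-day window (96 days after the deed), so its recording date stands.
Sorted by effective date: C (5/30/2018), D (9/29/2019), A (10/2/2019), B (2/1/2020).
A is senior to B before the subordination, so the two trade places.

C, D, B, A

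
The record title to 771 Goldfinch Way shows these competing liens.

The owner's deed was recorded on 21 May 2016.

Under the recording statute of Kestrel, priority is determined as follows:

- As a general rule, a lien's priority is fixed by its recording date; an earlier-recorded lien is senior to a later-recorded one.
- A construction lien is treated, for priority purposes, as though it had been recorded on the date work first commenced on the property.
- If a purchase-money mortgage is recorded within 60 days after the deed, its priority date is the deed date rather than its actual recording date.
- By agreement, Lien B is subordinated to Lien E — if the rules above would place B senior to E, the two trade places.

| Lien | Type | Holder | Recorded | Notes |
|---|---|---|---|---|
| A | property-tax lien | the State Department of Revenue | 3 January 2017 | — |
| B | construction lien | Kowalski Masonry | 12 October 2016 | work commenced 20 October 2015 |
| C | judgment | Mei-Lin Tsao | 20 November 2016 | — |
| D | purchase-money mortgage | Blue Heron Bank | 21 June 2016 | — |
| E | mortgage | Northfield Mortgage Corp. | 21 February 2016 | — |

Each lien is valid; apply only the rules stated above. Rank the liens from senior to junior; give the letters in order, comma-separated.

Effective dates after the stated exceptions: B's effective date is 20 October 2015, when work began; D's effective date is the deed date, 21 May 2016.
By effective date: B (20 October 2015), E (21 February 2016), D (21 May 2016), C (20 November 2016), A (3 January 2017).
B is senior to E before the subordination, so the two trade places.

E, B, D, C, A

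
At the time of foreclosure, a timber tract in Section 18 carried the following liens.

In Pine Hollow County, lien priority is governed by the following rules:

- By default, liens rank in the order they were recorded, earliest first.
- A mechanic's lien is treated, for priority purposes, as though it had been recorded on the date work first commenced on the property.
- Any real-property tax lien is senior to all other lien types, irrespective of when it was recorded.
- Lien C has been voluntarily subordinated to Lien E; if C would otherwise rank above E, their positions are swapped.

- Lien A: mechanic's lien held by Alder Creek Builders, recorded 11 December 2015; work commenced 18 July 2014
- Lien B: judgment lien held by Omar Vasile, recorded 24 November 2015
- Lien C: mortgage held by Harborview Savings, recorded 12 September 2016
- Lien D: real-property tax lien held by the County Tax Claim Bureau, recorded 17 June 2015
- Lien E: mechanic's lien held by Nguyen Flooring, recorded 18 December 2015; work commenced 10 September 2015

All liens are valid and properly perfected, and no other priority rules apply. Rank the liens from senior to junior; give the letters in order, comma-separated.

Effective dates: A is treated as recorded 18 July 2014, the work-commencement date; E is treated as recorded 10 September 2015, the work-commencement date.
D, as a real-property tax lien, has superpriority and ranks first.
Remaining liens by effective date: A (18 July 2014), E (10 September 2015), B (24 November 2015), C (12 September 2016).
C is already junior to E, so the subordination agreement changes nothing.

D, A, E, B, C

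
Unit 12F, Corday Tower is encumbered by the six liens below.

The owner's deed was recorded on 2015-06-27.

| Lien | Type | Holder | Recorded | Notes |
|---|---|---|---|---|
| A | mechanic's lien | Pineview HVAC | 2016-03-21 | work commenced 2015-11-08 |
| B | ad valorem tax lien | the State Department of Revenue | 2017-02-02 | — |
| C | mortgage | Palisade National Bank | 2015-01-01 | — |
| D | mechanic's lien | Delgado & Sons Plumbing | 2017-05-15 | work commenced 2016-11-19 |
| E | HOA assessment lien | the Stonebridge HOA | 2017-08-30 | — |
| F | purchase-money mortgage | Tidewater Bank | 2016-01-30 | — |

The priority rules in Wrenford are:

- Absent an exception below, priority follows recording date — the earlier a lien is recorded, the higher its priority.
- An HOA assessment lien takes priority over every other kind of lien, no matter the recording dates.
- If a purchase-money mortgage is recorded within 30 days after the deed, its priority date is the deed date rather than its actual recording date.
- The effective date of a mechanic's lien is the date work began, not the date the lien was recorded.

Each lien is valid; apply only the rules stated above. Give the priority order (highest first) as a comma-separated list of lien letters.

First, effective dates: A is treated as recorded 2015-11-08, the work-commencement date; D's effective date is 2016-11-19, when work began; F was recorded 217 days after the deed, outside the 30-day window, so it keeps its recording date.
As an HOA assessment lien, E is senior to every other lien.
Remaining liens by effective date: C (2015-01-01), A (2015-11-08), F (2016-01-30), D (2016-11-19), B (2017-02-02).

E, C, A, F, D, B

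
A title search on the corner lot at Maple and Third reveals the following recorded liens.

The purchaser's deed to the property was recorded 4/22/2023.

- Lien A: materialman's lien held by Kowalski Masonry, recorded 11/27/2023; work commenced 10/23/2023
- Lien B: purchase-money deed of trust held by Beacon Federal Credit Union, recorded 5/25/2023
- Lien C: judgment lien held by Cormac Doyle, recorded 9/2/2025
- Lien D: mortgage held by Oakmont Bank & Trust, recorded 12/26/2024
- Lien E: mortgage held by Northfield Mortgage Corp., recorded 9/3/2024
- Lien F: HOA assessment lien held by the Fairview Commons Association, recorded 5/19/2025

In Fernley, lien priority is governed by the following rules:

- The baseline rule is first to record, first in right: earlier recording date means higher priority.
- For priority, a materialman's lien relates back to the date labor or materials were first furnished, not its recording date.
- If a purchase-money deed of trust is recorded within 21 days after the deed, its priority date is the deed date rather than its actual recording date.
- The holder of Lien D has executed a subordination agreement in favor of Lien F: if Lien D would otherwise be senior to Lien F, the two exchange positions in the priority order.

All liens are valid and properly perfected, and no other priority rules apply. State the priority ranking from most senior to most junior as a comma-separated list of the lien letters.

B, A, E, F, D, C

First, effective dates: A's effective date is 10/23/2023, when work began; B missed the 21-day window (33 days after the deed), so its recording date stands.
Sorted by effective date: B (5/25/2023), A (10/23/2023), E (9/3/2024), D (12/26/2024), F (5/19/2025), C (9/2/2025).
Because D would otherwise rank above F, the subordination swaps them.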